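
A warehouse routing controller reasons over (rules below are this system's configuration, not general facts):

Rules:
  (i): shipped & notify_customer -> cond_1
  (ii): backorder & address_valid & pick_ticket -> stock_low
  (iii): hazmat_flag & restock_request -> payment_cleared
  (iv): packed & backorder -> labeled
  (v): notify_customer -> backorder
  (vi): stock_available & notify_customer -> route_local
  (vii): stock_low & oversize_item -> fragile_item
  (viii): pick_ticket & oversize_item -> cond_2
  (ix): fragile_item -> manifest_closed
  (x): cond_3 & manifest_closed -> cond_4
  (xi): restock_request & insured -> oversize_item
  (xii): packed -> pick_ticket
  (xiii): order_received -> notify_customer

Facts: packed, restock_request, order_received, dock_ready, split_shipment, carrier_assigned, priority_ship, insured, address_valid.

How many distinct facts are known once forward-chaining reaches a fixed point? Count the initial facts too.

Round 1 — (xi), (xii), (xiii), derive oversize_item, pick_ticket, notify_customer.
Round 2 — (v), (viii), derive backorder, cond_2.
Round 3 — (ii), (iv), derive stock_low, labeled.
Round 4 — (vii), derive fragile_item.
Round 5 — (ix), derive manifest_closed.
Closure: {address_valid, backorder, carrier_assigned, cond_2, dock_ready, fragile_item, insured, labeled, manifest_closed, notify_customer, order_received, oversize_item, packed, pick_ticket, priority_ship, restock_request, split_shipment, stock_low} — 18 facts.

18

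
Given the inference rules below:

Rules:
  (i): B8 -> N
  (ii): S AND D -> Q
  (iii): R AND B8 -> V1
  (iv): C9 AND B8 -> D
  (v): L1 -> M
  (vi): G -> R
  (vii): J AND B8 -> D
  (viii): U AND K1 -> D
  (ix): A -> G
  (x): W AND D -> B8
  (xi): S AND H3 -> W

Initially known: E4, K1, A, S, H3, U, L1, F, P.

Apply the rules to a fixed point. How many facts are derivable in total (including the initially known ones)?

Round 1: (v) [L1 -> M]; (viii) [U AND K1 -> D]; (ix) [A -> G]; (xi) [S AND H3 -> W]. New: M, D, G, W.
Round 2: (ii) [S AND D -> Q]; (vi) [G -> R]; (x) [W AND D -> B8]. New: Q, R, B8.
Round 3: (i) [B8 -> N]; (iii) [R AND B8 -> V1]. New: N, V1.
Closure: {A, B8, D, E4, F, G, H3, K1, L1, M, N, P, Q, R, S, U, V1, W} — 18 facts.

18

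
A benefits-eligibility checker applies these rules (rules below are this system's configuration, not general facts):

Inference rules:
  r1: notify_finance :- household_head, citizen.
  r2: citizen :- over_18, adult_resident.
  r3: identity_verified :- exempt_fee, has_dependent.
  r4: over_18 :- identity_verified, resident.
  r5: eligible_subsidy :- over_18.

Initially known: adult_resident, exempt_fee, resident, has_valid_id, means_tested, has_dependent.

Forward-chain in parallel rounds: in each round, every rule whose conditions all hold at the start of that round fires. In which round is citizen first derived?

3

[1] r3 [identity_verified :- exempt_fee, has_dependent.]. ⇒ new: identity_verified.
[2] r4 [over_18 :- identity_verified, resident.]. ⇒ new: over_18.
[3] r2 [citizen :- over_18, adult_resident.]; r5 [eligible_subsidy :- over_18.]. ⇒ new: citizen, eligible_subsidy.
citizen first appears in round 3.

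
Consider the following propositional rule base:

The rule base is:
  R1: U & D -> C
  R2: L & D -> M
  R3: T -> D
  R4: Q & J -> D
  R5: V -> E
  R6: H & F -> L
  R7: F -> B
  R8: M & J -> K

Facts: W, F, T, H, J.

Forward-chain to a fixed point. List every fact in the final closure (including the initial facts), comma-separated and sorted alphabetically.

B, D, F, H, J, K, L, M, T, W

Round 1: R3 [T -> D]; R6 [H & F -> L]; R7 [F -> B]. Adds D, L, B.
Round 2: R2 [L & D -> M]. Adds M.
Round 3: R8 [M & J -> K]. Adds K.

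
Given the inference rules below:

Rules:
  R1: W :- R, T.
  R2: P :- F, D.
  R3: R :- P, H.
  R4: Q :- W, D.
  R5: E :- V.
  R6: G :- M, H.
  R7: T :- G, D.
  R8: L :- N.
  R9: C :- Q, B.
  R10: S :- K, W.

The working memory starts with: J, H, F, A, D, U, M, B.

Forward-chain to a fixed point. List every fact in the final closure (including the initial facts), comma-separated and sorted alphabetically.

[1] R2 [P :- F, D.]; R6 [G :- M, H.]. ⇒ new: P, G.
[2] R3 [R :- P, H.]; R7 [T :- G, D.]. ⇒ new: R, T.
[3] R1 [W :- R, T.]. ⇒ new: W.
[4] R4 [Q :- W, D.]. ⇒ new: Q.
[5] R9 [C :- Q, B.]. ⇒ new: C.

A, B, C, D, F, G, H, J, M, P, Q, R, T, U, W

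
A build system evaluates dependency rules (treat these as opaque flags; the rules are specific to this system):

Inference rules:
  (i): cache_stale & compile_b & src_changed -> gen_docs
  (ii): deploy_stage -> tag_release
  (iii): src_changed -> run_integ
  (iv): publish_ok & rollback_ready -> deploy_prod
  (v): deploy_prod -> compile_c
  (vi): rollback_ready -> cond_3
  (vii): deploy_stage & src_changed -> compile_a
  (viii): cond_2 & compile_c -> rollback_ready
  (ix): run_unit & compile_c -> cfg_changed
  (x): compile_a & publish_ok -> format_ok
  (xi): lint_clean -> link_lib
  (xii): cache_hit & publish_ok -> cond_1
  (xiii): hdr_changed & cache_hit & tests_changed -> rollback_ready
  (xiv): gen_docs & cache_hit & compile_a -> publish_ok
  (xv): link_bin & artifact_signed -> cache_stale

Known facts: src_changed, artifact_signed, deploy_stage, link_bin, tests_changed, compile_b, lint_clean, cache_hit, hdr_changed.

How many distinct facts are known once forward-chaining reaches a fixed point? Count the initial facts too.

Round 1: (ii) [deploy_stage -> tag_release]; (iii) [src_changed -> run_integ]; (vii) [deploy_stage & src_changed -> compile_a]; (xi) [lint_clean -> link_lib]; (xiii) [hdr_changed & cache_hit & tests_changed -> rollback_ready]; (xv) [link_bin & artifact_signed -> cache_stale]. New: tag_release, run_integ, compile_a, link_lib, rollback_ready, cache_stale.
Round 2: (i) [cache_stale & compile_b & src_changed -> gen_docs]; (vi) [rollback_ready -> cond_3]. New: gen_docs, cond_3.
Round 3: (xiv) [gen_docs & cache_hit & compile_a -> publish_ok]. New: publish_ok.
Round 4: (iv) [publish_ok & rollback_ready -> deploy_prod]; (x) [compile_a & publish_ok -> format_ok]; (xii) [cache_hit & publish_ok -> cond_1]. New: deploy_prod, format_ok, cond_1.
Round 5: (v) [deploy_prod -> compile_c]. New: compile_c.
Closure: {artifact_signed, cache_hit, cache_stale, compile_a, compile_b, compile_c, cond_1, cond_3, deploy_prod, deploy_stage, format_ok, gen_docs, hdr_changed, link_bin, link_lib, lint_clean, publish_ok, rollback_ready, run_integ, src_changed, tag_release, tests_changed} — 22 facts.

22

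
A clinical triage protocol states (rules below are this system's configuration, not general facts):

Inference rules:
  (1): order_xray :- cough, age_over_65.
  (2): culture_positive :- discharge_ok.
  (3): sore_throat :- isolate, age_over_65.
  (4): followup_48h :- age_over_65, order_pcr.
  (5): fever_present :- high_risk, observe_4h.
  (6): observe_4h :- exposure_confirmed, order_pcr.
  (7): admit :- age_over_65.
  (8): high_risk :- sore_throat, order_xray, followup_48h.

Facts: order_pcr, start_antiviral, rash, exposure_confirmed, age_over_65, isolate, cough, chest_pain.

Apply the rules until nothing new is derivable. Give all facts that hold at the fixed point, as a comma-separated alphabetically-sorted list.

admit, age_over_65, chest_pain, cough, exposure_confirmed, fever_present, followup_48h, high_risk, isolate, observe_4h, order_pcr, order_xray, rash, sore_throat, start_antiviral

Round 1 — (1), (3), (4), (6), (7), derive order_xray, sore_throat, followup_48h, observe_4h, admit.
Round 2 — (8), derive high_risk.
Round 3 — (5), derive fever_present.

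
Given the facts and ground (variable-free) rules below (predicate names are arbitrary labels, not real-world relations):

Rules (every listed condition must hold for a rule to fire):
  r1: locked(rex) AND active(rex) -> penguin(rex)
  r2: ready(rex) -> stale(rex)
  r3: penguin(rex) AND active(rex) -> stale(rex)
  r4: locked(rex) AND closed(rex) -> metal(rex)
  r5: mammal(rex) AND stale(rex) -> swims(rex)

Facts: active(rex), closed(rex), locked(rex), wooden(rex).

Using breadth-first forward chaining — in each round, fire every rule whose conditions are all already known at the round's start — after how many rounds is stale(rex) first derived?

Round 1 fires r1, r4, giving penguin(rex), metal(rex).
Round 2 fires r3, giving stale(rex).
stale(rex) first appears in round 2.

2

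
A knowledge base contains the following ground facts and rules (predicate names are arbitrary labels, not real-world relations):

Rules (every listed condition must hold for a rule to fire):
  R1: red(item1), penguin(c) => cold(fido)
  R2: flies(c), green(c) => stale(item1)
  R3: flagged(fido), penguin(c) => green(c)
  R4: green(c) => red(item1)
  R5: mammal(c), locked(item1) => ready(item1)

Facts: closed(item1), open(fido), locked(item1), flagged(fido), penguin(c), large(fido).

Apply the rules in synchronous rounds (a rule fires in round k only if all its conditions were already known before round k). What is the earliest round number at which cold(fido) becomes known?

Round 1 — R3, derive green(c).
Round 2 — R4, derive red(item1).
Round 3 — R1, derive cold(fido).
cold(fido) first appears in round 3.

3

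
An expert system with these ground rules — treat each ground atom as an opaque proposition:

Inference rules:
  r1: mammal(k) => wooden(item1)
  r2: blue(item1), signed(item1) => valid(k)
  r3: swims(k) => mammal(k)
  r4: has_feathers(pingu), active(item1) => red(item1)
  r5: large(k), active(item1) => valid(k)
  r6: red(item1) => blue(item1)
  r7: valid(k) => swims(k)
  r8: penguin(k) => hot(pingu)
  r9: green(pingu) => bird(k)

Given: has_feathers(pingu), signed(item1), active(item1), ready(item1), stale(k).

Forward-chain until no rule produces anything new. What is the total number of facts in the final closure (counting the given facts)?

11

Round 1 — r4, derive red(item1).
Round 2 — r6, derive blue(item1).
Round 3 — r2, derive valid(k).
Round 4 — r7, derive swims(k).
Round 5 — r3, derive mammal(k).
Round 6 — r1, derive wooden(item1).
Closure: {active(item1), blue(item1), has_feathers(pingu), mammal(k), ready(item1), red(item1), signed(item1), stale(k), swims(k), valid(k), wooden(item1)} — 11 facts.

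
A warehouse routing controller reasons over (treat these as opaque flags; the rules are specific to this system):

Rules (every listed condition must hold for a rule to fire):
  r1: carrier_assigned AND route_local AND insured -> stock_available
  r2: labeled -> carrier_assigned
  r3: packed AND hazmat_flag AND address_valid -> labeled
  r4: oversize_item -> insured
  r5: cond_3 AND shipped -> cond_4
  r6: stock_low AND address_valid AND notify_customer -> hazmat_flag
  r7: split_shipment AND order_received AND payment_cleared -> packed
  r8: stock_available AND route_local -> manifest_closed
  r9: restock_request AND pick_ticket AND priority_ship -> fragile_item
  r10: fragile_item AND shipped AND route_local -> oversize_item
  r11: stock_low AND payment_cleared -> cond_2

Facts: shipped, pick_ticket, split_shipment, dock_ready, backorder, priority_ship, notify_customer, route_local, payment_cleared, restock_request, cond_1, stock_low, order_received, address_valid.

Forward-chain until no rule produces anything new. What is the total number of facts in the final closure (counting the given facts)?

Round 1 fires r6, r7, r9, r11, giving hazmat_flag, packed, fragile_item, cond_2.
Round 2 fires r3, r10, giving labeled, oversize_item.
Round 3 fires r2, r4, giving carrier_assigned, insured.
Round 4 fires r1, giving stock_available.
Round 5 fires r8, giving manifest_closed.
Closure: {address_valid, backorder, carrier_assigned, cond_1, cond_2, dock_ready, fragile_item, hazmat_flag, insured, labeled, manifest_closed, notify_customer, order_received, oversize_item, packed, payment_cleared, pick_ticket, priority_ship, restock_request, route_local, shipped, split_shipment, stock_available, stock_low} — 24 facts.

24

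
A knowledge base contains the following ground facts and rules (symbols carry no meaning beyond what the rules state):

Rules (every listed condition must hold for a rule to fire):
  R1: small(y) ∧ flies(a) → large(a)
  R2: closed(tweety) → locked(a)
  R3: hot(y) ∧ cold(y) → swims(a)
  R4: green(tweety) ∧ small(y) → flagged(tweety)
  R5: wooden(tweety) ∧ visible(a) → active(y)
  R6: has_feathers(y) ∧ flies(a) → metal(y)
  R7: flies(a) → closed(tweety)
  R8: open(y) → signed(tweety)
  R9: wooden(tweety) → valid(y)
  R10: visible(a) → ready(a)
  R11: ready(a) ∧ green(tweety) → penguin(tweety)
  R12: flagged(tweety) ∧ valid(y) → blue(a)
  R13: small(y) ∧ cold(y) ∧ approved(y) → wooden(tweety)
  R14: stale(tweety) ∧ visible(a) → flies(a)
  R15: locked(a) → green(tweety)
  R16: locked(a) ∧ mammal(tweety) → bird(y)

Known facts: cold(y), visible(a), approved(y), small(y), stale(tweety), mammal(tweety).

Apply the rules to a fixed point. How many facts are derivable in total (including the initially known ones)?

19

Round 1 — R10, R13, R14, derive ready(a), wooden(tweety), flies(a).
Round 2 — R1, R5, R7, R9, derive large(a), active(y), closed(tweety), valid(y).
Round 3 — R2, derive locked(a).
Round 4 — R15, R16, derive green(tweety), bird(y).
Round 5 — R4, R11, derive flagged(tweety), penguin(tweety).
Round 6 — R12, derive blue(a).
Closure: {active(y), approved(y), bird(y), blue(a), closed(tweety), cold(y), flagged(tweety), flies(a), green(tweety), large(a), locked(a), mammal(tweety), penguin(tweety), ready(a), small(y), stale(tweety), valid(y), visible(a), wooden(tweety)} — 19 facts.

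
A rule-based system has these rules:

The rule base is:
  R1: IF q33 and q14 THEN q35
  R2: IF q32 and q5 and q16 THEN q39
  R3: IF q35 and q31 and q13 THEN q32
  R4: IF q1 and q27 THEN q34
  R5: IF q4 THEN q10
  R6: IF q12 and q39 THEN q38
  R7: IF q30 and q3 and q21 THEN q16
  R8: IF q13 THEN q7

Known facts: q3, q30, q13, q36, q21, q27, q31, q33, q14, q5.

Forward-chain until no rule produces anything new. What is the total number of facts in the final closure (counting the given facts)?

15

Round 1 fires R1, R7, R8, giving q35, q16, q7.
Round 2 fires R3, giving q32.
Round 3 fires R2, giving q39.
Closure: {q13, q14, q16, q21, q27, q3, q30, q31, q32, q33, q35, q36, q39, q5, q7} — 15 facts.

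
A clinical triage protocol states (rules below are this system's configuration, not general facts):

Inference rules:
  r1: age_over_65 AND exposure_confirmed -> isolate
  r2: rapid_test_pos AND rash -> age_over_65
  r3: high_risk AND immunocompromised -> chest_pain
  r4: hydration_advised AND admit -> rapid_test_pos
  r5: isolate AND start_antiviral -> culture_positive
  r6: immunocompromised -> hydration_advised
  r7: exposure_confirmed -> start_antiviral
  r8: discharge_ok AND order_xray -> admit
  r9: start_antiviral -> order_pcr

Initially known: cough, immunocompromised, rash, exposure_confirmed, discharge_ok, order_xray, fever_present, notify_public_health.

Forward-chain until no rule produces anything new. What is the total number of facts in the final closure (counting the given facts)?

16

Round 1 — r6, r7, r8, derive hydration_advised, start_antiviral, admit.
Round 2 — r4, r9, derive rapid_test_pos, order_pcr.
Round 3 — r2, derive age_over_65.
Round 4 — r1, derive isolate.
Round 5 — r5, derive culture_positive.
Closure: {admit, age_over_65, cough, culture_positive, discharge_ok, exposure_confirmed, fever_present, hydration_advised, immunocompromised, isolate, notify_public_health, order_pcr, order_xray, rapid_test_pos, rash, start_antiviral} — 16 facts.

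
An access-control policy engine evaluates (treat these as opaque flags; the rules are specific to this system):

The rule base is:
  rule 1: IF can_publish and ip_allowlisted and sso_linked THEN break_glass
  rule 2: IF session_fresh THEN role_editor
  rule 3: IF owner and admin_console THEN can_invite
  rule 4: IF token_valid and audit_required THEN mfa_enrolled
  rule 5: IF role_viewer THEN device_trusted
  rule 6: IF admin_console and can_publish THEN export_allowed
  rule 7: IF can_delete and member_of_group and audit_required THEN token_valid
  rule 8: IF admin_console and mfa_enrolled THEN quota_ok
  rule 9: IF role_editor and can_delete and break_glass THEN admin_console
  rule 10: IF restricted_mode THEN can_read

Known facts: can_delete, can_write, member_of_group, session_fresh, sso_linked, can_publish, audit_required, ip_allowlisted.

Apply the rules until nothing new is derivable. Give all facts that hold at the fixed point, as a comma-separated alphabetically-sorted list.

Round 1: rule 1 [IF can_publish and ip_allowlisted and sso_linked THEN break_glass]; rule 2 [IF session_fresh THEN role_editor]; rule 7 [IF can_delete and member_of_group and audit_required THEN token_valid]. New: break_glass, role_editor, token_valid.
Round 2: rule 4 [IF token_valid and audit_required THEN mfa_enrolled]; rule 9 [IF role_editor and can_delete and break_glass THEN admin_console]. New: mfa_enrolled, admin_console.
Round 3: rule 6 [IF admin_console and can_publish THEN export_allowed]; rule 8 [IF admin_console and mfa_enrolled THEN quota_ok]. New: export_allowed, quota_ok.

admin_console, audit_required, break_glass, can_delete, can_publish, can_write, export_allowed, ip_allowlisted, member_of_group, mfa_enrolled, quota_ok, role_editor, session_fresh, sso_linked, token_valid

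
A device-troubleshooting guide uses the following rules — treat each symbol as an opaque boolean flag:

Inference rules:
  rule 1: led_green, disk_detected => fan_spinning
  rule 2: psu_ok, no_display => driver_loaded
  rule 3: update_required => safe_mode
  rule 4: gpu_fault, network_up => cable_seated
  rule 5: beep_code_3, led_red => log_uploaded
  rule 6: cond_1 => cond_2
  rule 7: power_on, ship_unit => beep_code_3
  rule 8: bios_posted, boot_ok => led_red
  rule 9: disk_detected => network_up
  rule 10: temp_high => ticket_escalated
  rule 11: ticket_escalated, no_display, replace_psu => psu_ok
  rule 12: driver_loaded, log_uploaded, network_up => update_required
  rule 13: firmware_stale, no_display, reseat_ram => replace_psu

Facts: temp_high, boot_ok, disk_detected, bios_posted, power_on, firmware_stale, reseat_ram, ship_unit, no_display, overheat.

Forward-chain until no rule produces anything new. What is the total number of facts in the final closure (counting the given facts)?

20

Round 1 — rule 7, rule 8, rule 9, rule 10, rule 13, derive beep_code_3, led_red, network_up, ticket_escalated, replace_psu.
Round 2 — rule 5, rule 11, derive log_uploaded, psu_ok.
Round 3 — rule 2, derive driver_loaded.
Round 4 — rule 12, derive update_required.
Round 5 — rule 3, derive safe_mode.
Closure: {beep_code_3, bios_posted, boot_ok, disk_detected, driver_loaded, firmware_stale, led_red, log_uploaded, network_up, no_display, overheat, power_on, psu_ok, replace_psu, reseat_ram, safe_mode, ship_unit, temp_high, ticket_escalated, update_required} — 20 facts.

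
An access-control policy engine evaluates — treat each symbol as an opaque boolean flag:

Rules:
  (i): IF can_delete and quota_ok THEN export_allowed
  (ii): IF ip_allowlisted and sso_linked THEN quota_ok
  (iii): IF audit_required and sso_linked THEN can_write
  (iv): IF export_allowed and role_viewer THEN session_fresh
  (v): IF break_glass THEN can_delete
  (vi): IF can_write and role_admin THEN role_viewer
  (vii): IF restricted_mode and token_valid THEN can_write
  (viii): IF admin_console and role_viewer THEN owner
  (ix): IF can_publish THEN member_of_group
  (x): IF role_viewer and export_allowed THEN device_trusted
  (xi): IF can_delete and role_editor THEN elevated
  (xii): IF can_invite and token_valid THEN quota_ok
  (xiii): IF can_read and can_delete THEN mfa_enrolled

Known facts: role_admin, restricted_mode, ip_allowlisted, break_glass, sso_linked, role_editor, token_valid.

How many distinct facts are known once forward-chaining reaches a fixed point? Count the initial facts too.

15

Round 1: (ii) [IF ip_allowlisted and sso_linked THEN quota_ok]; (v) [IF break_glass THEN can_delete]; (vii) [IF restricted_mode and token_valid THEN can_write]. Adds quota_ok, can_delete, can_write.
Round 2: (i) [IF can_delete and quota_ok THEN export_allowed]; (vi) [IF can_write and role_admin THEN role_viewer]; (xi) [IF can_delete and role_editor THEN elevated]. Adds export_allowed, role_viewer, elevated.
Round 3: (iv) [IF export_allowed and role_viewer THEN session_fresh]; (x) [IF role_viewer and export_allowed THEN device_trusted]. Adds session_fresh, device_trusted.
Closure: {break_glass, can_delete, can_write, device_trusted, elevated, export_allowed, ip_allowlisted, quota_ok, restricted_mode, role_admin, role_editor, role_viewer, session_fresh, sso_linked, token_valid} — 15 facts.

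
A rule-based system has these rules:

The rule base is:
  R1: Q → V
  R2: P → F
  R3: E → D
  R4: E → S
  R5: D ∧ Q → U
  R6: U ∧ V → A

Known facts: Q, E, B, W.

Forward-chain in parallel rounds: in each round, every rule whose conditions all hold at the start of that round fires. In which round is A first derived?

3

Round 1: R1 [Q → V]; R3 [E → D]; R4 [E → S]. New: V, D, S.
Round 2: R5 [D ∧ Q → U]. New: U.
Round 3: R6 [U ∧ V → A]. New: A.
A first appears in round 3.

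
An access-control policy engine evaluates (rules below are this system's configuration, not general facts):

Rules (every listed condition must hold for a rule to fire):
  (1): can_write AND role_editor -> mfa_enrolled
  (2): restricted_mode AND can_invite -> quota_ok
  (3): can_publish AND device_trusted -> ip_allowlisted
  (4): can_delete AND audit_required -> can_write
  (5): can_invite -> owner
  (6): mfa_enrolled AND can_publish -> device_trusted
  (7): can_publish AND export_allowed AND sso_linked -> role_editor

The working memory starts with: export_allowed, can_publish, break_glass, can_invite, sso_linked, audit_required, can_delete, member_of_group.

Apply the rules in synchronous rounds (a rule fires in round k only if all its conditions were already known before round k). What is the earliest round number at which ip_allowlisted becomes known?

4

Round 1 — (4), (5), (7), derive can_write, owner, role_editor.
Round 2 — (1), derive mfa_enrolled.
Round 3 — (6), derive device_trusted.
Round 4 — (3), derive ip_allowlisted.
ip_allowlisted first appears in round 4.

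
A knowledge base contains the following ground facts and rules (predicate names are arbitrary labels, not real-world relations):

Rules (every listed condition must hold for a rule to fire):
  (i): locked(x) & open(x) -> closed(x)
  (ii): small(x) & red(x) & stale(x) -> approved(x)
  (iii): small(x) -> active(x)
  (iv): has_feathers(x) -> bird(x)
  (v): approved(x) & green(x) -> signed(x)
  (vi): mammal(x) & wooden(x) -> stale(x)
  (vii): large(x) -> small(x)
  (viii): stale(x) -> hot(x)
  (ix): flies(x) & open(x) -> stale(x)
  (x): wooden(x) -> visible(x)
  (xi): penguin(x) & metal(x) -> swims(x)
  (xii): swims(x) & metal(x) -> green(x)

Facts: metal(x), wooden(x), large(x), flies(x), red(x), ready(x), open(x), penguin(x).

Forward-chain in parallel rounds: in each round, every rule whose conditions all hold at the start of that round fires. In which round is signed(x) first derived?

3

Round 1: (vii) [large(x) -> small(x)]; (ix) [flies(x) & open(x) -> stale(x)]; (x) [wooden(x) -> visible(x)]; (xi) [penguin(x) & metal(x) -> swims(x)]. Adds small(x), stale(x), visible(x), swims(x).
Round 2: (ii) [small(x) & red(x) & stale(x) -> approved(x)]; (iii) [small(x) -> active(x)]; (viii) [stale(x) -> hot(x)]; (xii) [swims(x) & metal(x) -> green(x)]. Adds approved(x), active(x), hot(x), green(x).
Round 3: (v) [approved(x) & green(x) -> signed(x)]. Adds signed(x).
signed(x) first appears in round 3.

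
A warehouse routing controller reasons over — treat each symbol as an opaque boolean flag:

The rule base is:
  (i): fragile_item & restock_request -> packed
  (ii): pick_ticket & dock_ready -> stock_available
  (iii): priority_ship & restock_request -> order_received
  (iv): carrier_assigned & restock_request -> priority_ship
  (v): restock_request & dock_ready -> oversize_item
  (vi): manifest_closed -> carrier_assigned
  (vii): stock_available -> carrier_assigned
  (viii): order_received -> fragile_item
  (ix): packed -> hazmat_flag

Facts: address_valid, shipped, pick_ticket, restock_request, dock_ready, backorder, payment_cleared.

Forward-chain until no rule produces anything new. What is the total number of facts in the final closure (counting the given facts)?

15

Round 1: (ii) [pick_ticket & dock_ready -> stock_available]; (v) [restock_request & dock_ready -> oversize_item]. Adds stock_available, oversize_item.
Round 2: (vii) [stock_available -> carrier_assigned]. Adds carrier_assigned.
Round 3: (iv) [carrier_assigned & restock_request -> priority_ship]. Adds priority_ship.
Round 4: (iii) [priority_ship & restock_request -> order_received]. Adds order_received.
Round 5: (viii) [order_received -> fragile_item]. Adds fragile_item.
Round 6: (i) [fragile_item & restock_request -> packed]. Adds packed.
Round 7: (ix) [packed -> hazmat_flag]. Adds hazmat_flag.
Closure: {address_valid, backorder, carrier_assigned, dock_ready, fragile_item, hazmat_flag, order_received, oversize_item, packed, payment_cleared, pick_ticket, priority_ship, restock_request, shipped, stock_available} — 15 facts.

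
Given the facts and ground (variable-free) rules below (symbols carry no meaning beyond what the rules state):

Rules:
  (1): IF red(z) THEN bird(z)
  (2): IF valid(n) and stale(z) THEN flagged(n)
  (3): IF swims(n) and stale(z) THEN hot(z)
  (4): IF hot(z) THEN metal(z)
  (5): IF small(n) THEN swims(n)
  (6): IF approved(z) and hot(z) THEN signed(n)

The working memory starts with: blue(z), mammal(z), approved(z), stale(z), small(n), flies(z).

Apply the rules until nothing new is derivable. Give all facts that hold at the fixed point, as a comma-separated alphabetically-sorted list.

Round 1: (5) [IF small(n) THEN swims(n)]. Adds swims(n).
Round 2: (3) [IF swims(n) and stale(z) THEN hot(z)]. Adds hot(z).
Round 3: (4) [IF hot(z) THEN metal(z)]; (6) [IF approved(z) and hot(z) THEN signed(n)]. Adds metal(z), signed(n).

approved(z), blue(z), flies(z), hot(z), mammal(z), metal(z), signed(n), small(n), stale(z), swims(n)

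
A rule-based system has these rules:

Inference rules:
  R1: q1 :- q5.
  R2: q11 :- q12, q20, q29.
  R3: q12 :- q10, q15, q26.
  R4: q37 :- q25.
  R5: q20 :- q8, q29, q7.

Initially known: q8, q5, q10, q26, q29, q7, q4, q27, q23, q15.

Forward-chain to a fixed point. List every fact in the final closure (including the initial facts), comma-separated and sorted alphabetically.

q1, q10, q11, q12, q15, q20, q23, q26, q27, q29, q4, q5, q7, q8

Round 1 fires R1, R3, R5, giving q1, q12, q20.
Round 2 fires R2, giving q11.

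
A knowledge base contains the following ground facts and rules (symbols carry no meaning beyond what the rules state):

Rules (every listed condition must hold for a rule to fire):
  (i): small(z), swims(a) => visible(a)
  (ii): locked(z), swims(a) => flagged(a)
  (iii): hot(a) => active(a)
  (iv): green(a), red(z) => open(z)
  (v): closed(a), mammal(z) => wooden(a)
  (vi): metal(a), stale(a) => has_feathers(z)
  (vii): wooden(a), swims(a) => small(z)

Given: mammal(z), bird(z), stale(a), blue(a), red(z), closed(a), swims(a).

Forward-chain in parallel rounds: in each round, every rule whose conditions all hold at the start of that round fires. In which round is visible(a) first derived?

Round 1: (v) [closed(a), mammal(z) => wooden(a)]. Adds wooden(a).
Round 2: (vii) [wooden(a), swims(a) => small(z)]. Adds small(z).
Round 3: (i) [small(z), swims(a) => visible(a)]. Adds visible(a).
visible(a) first appears in round 3.

3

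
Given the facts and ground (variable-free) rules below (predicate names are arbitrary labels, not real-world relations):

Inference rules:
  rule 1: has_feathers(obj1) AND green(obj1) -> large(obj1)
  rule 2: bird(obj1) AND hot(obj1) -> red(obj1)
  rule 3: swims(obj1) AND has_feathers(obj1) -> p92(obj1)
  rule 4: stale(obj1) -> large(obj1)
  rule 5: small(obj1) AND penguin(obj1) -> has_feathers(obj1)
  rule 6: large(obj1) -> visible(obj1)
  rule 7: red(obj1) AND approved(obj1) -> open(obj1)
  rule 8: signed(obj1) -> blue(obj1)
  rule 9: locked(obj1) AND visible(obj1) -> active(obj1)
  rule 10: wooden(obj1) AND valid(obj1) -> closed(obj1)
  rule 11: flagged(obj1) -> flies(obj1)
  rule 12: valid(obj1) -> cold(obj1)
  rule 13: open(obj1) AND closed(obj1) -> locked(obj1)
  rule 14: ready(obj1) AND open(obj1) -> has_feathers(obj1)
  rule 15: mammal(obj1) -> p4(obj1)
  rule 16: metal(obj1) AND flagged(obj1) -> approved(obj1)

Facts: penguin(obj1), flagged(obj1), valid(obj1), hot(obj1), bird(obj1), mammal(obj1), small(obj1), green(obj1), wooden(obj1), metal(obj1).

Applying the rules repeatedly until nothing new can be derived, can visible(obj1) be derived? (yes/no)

yes

[1] rule 2 [bird(obj1) AND hot(obj1) -> red(obj1)]; rule 5 [small(obj1) AND penguin(obj1) -> has_feathers(obj1)]; rule 10 [wooden(obj1) AND valid(obj1) -> closed(obj1)]; rule 11 [flagged(obj1) -> flies(obj1)]; rule 12 [valid(obj1) -> cold(obj1)]; rule 15 [mammal(obj1) -> p4(obj1)]; rule 16 [metal(obj1) AND flagged(obj1) -> approved(obj1)]. ⇒ new: red(obj1), has_feathers(obj1), closed(obj1), flies(obj1), cold(obj1), p4(obj1), approved(obj1).
[2] rule 1 [has_feathers(obj1) AND green(obj1) -> large(obj1)]; rule 7 [red(obj1) AND approved(obj1) -> open(obj1)]. ⇒ new: large(obj1), open(obj1).
[3] rule 6 [large(obj1) -> visible(obj1)]; rule 13 [open(obj1) AND closed(obj1) -> locked(obj1)]. ⇒ new: visible(obj1), locked(obj1).
[4] rule 9 [locked(obj1) AND visible(obj1) -> active(obj1)]. ⇒ new: active(obj1).
visible(obj1) appears in round 3, so it is derivable.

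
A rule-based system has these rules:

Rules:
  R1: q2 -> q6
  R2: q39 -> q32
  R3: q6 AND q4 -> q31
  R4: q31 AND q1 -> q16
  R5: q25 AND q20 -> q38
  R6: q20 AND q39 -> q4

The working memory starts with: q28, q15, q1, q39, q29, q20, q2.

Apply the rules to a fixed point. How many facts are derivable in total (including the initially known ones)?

Round 1: R1 [q2 -> q6]; R2 [q39 -> q32]; R6 [q20 AND q39 -> q4]. Adds q6, q32, q4.
Round 2: R3 [q6 AND q4 -> q31]. Adds q31.
Round 3: R4 [q31 AND q1 -> q16]. Adds q16.
Closure: {q1, q15, q16, q2, q20, q28, q29, q31, q32, q39, q4, q6} — 12 facts.

12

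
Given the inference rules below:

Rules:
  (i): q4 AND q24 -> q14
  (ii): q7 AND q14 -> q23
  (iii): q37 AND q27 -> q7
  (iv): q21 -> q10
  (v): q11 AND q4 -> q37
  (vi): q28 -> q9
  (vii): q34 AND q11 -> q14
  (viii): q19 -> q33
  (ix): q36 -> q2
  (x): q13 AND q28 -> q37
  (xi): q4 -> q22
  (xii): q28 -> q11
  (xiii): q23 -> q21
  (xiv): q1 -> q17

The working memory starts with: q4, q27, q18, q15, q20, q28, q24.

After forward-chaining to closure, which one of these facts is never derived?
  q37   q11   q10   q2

Round 1 fires (i), (vi), (xi), (xii), giving q14, q9, q22, q11.
Round 2 fires (v), giving q37.
Round 3 fires (iii), giving q7.
Round 4 fires (ii), giving q23.
Round 5 fires (xiii), giving q21.
Round 6 fires (iv), giving q10.
Derived: q11 (round 1), q37 (round 2), q10 (round 6). q2 never appears in any round.

q2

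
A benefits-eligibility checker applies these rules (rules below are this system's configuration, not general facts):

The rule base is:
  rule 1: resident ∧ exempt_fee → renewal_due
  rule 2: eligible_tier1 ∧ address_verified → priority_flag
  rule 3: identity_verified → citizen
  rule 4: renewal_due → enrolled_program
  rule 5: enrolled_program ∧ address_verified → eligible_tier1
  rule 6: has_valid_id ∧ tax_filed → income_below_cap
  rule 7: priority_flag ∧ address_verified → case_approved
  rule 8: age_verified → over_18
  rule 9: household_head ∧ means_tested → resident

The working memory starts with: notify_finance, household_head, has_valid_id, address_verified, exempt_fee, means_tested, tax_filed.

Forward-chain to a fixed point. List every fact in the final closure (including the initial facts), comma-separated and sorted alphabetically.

address_verified, case_approved, eligible_tier1, enrolled_program, exempt_fee, has_valid_id, household_head, income_below_cap, means_tested, notify_finance, priority_flag, renewal_due, resident, tax_filed

[1] rule 6 [has_valid_id ∧ tax_filed → income_below_cap]; rule 9 [household_head ∧ means_tested → resident]. ⇒ new: income_below_cap, resident.
[2] rule 1 [resident ∧ exempt_fee → renewal_due]. ⇒ new: renewal_due.
[3] rule 4 [renewal_due → enrolled_program]. ⇒ new: enrolled_program.
[4] rule 5 [enrolled_program ∧ address_verified → eligible_tier1]. ⇒ new: eligible_tier1.
[5] rule 2 [eligible_tier1 ∧ address_verified → priority_flag]. ⇒ new: priority_flag.
[6] rule 7 [priority_flag ∧ address_verified → case_approved]. ⇒ new: case_approved.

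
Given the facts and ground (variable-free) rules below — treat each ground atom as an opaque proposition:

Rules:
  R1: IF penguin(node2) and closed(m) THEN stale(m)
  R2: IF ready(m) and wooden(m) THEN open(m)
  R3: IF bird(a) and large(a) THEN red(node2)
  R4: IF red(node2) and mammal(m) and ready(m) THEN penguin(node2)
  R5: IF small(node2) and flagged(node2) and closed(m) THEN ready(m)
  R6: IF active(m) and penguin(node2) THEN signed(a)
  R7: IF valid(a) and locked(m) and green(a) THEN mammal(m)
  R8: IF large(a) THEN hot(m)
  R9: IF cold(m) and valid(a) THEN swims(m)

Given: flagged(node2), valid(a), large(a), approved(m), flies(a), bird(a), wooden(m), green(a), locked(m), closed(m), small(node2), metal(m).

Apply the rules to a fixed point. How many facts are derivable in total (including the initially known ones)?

Round 1 fires R3, R5, R7, R8, giving red(node2), ready(m), mammal(m), hot(m).
Round 2 fires R2, R4, giving open(m), penguin(node2).
Round 3 fires R1, giving stale(m).
Closure: {approved(m), bird(a), closed(m), flagged(node2), flies(a), green(a), hot(m), large(a), locked(m), mammal(m), metal(m), open(m), penguin(node2), ready(m), red(node2), small(node2), stale(m), valid(a), wooden(m)} — 19 facts.

19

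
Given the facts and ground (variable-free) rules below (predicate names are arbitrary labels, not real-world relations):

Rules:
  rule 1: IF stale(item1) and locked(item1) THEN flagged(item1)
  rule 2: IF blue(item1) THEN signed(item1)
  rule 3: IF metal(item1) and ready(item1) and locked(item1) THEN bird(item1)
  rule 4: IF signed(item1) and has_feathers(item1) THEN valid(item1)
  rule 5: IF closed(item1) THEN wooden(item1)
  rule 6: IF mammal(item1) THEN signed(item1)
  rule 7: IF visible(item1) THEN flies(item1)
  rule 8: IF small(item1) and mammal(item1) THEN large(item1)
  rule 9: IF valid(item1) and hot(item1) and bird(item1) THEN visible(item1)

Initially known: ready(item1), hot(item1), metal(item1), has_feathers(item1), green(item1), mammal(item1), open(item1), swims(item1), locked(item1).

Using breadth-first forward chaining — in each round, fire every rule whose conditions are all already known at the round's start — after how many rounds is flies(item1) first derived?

4

[1] rule 3 [IF metal(item1) and ready(item1) and locked(item1) THEN bird(item1)]; rule 6 [IF mammal(item1) THEN signed(item1)]. ⇒ new: bird(item1), signed(item1).
[2] rule 4 [IF signed(item1) and has_feathers(item1) THEN valid(item1)]. ⇒ new: valid(item1).
[3] rule 9 [IF valid(item1) and hot(item1) and bird(item1) THEN visible(item1)]. ⇒ new: visible(item1).
[4] rule 7 [IF visible(item1) THEN flies(item1)]. ⇒ new: flies(item1).
flies(item1) first appears in round 4.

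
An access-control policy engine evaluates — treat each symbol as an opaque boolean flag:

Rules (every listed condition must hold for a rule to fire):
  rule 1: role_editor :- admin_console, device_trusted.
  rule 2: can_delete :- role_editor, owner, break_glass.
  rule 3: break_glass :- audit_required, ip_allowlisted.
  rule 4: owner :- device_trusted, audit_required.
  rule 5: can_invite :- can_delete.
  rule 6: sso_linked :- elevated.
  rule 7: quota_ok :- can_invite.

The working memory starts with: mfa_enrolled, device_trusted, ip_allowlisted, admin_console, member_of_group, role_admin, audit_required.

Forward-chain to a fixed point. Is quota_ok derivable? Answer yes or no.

Round 1: rule 1 [role_editor :- admin_console, device_trusted.]; rule 3 [break_glass :- audit_required, ip_allowlisted.]; rule 4 [owner :- device_trusted, audit_required.]. New: role_editor, break_glass, owner.
Round 2: rule 2 [can_delete :- role_editor, owner, break_glass.]. New: can_delete.
Round 3: rule 5 [can_invite :- can_delete.]. New: can_invite.
Round 4: rule 7 [quota_ok :- can_invite.]. New: quota_ok.
quota_ok appears in round 4, so it is derivable.

yes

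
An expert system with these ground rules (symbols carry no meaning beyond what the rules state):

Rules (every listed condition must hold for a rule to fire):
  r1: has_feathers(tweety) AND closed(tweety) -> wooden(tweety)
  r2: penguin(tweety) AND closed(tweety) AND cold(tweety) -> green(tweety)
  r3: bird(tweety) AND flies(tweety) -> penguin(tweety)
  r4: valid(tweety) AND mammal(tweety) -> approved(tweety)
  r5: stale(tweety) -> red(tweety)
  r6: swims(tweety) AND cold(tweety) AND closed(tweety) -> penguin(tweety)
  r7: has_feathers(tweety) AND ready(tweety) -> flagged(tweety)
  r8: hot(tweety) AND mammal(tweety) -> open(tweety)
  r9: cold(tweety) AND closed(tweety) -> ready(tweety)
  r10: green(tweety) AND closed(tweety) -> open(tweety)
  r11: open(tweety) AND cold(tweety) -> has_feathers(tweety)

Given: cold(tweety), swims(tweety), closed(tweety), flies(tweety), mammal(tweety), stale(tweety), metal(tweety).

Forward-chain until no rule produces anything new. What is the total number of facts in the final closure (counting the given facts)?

15

Round 1 fires r5, r6, r9, giving red(tweety), penguin(tweety), ready(tweety).
Round 2 fires r2, giving green(tweety).
Round 3 fires r10, giving open(tweety).
Round 4 fires r11, giving has_feathers(tweety).
Round 5 fires r1, r7, giving wooden(tweety), flagged(tweety).
Closure: {closed(tweety), cold(tweety), flagged(tweety), flies(tweety), green(tweety), has_feathers(tweety), mammal(tweety), metal(tweety), open(tweety), penguin(tweety), ready(tweety), red(tweety), stale(tweety), swims(tweety), wooden(tweety)} — 15 facts.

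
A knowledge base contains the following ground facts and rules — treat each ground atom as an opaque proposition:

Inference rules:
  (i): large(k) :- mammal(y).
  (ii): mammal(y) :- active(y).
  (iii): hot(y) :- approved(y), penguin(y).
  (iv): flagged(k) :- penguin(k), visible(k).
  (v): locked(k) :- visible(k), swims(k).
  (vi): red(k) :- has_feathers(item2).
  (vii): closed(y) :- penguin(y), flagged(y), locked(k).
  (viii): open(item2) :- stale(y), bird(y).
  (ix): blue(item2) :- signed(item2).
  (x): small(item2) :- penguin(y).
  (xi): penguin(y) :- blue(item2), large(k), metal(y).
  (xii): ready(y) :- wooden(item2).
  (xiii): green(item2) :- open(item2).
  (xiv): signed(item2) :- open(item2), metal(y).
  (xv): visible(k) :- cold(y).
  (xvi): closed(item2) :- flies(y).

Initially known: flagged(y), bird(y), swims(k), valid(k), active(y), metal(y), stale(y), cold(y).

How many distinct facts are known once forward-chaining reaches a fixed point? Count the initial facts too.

Round 1 fires (ii), (viii), (xv), giving mammal(y), open(item2), visible(k).
Round 2 fires (i), (v), (xiii), (xiv), giving large(k), locked(k), green(item2), signed(item2).
Round 3 fires (ix), giving blue(item2).
Round 4 fires (xi), giving penguin(y).
Round 5 fires (vii), (x), giving closed(y), small(item2).
Closure: {active(y), bird(y), blue(item2), closed(y), cold(y), flagged(y), green(item2), large(k), locked(k), mammal(y), metal(y), open(item2), penguin(y), signed(item2), small(item2), stale(y), swims(k), valid(k), visible(k)} — 19 facts.

19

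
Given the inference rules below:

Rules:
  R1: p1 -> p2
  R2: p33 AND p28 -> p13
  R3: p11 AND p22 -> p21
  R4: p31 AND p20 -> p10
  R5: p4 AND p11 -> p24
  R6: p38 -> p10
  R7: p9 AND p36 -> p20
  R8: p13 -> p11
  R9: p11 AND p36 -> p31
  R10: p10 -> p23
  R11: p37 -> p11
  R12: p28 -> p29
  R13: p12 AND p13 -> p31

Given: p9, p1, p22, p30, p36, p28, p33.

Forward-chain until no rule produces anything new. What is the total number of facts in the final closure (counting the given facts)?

Round 1: R1 [p1 -> p2]; R2 [p33 AND p28 -> p13]; R7 [p9 AND p36 -> p20]; R12 [p28 -> p29]. New: p2, p13, p20, p29.
Round 2: R8 [p13 -> p11]. New: p11.
Round 3: R3 [p11 AND p22 -> p21]; R9 [p11 AND p36 -> p31]. New: p21, p31.
Round 4: R4 [p31 AND p20 -> p10]. New: p10.
Round 5: R10 [p10 -> p23]. New: p23.
Closure: {p1, p10, p11, p13, p2, p20, p21, p22, p23, p28, p29, p30, p31, p33, p36, p9} — 16 facts.

16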